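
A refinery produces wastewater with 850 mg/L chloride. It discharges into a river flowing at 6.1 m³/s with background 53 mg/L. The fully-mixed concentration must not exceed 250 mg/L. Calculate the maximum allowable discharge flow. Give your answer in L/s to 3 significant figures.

Mass balance at complete mixing: C_std·(Q_w + Q_r) = Q_w·C_e + Q_r·C_b.
Rearranging, Q_w = Q_r·(C_std − C_b)/(C_e − C_std) = 6.1·(250 − 53) / (850 − 250) = 2.003 m³/s.
= 2003 L/s.

2000 L/s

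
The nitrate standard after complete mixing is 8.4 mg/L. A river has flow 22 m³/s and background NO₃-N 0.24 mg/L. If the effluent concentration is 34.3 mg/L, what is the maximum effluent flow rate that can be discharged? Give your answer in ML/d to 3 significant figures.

599 ML/d

Mass balance at complete mixing: C_std·(Q_w + Q_r) = Q_w·C_e + Q_r·C_b.
Rearranging, Q_w = Q_r·(C_std − C_b)/(C_e − C_std) = 22·(8.4 − 0.24) / (34.3 − 8.4) = 6.931 m³/s.
= 598.9 ML/d.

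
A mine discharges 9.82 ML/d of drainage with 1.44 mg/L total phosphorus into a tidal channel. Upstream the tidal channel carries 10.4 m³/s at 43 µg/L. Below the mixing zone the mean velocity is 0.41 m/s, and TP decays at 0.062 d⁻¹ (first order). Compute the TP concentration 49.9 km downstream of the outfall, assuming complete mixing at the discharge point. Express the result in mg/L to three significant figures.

9.82 ML/d = 0.1137 m³/s.
43 µg/L = 0.043 mg/L.
After complete mixing, C₀ = (0.1137·1.44 + 10.4·0.043) / 10.51 = 0.0581 mg/L.
Travel time t = 4.99e+04 m / 0.41 m/s = 1.217e+05 s = 1.409 d.
C = 0.0581·exp(−0.062·1.409) = 0.0581·0.9164 = 0.05324 mg/L.

0.0532 mg/L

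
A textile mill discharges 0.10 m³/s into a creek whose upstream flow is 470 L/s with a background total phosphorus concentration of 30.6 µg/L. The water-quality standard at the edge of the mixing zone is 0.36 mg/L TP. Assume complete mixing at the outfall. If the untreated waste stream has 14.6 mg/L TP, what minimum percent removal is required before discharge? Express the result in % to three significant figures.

470 L/s = 0.47 m³/s.
30.6 µg/L = 0.0306 mg/L.
Mass balance: 0.36·0.57 = 0.1·Cₑ + 0.47·0.0306.
Cₑ = (0.2052 − 0.01438) / 0.1 = 1.908 mg/L.
Required removal = 1 − 1.908/14.6 = 86.93 %.

86.9 %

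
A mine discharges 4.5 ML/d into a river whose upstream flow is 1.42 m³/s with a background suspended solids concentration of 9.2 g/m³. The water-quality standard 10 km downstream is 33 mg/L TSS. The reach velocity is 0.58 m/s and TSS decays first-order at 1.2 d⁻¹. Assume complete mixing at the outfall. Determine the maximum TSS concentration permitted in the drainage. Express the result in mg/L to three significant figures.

4.5 ML/d = 0.05208 m³/s.
Travel time to the compliance point: t = 1e+04/0.58 = 1.724e+04 s = 0.1996 d; decay factor exp(−1.2·0.1996) = 0.787.
So the concentration just after mixing may be at most 33/0.787 = 41.93 mg/L.
Mass balance: 41.93·1.472 = 0.05208·Cₑ + 1.42·9.2.
Cₑ = (61.72 − 13.06) / 0.05208 = 934.2 mg/L.

934 mg/L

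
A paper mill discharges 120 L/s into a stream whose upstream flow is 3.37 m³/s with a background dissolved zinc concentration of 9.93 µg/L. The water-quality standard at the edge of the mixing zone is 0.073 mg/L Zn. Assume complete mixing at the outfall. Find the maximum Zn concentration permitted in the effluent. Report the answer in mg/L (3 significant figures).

120 L/s = 0.12 m³/s.
9.93 µg/L = 0.00993 mg/L.
Mass balance: 0.073·3.49 = 0.12·Cₑ + 3.37·0.00993.
Cₑ = (0.2548 − 0.03346) / 0.12 = 1.844 mg/L.

1.84 mg/L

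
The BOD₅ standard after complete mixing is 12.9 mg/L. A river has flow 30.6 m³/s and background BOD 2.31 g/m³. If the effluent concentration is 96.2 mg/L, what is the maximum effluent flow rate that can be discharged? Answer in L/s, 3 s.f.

Mass balance at complete mixing: C_std·(Q_w + Q_r) = Q_w·C_e + Q_r·C_b.
Rearranging, Q_w = Q_r·(C_std − C_b)/(C_e − C_std) = 30.6·(12.9 − 2.31) / (96.2 − 12.9) = 3.89 m³/s.
= 3890 L/s.

3890 L/s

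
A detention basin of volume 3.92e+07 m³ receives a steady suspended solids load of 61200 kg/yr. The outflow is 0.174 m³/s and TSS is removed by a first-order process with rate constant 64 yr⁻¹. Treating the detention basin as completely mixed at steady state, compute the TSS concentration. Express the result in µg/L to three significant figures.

Outflow Q = 0.174 m³/s × 3.156e+07 s/yr = 5.491e+06 m³/yr.
Steady-state CSTR mass balance: W = Q·C + k·V·C, so C = W/(Q + kV).
Q + kV = 5.491e+06 + 64·3.92e+07 = 2.514e+09 m³/yr.
C = 61200/2.514e+09 = 2.434e-05 kg/m³ = 0.02434 mg/L = 24.34 µg/L.

24.3 µg/L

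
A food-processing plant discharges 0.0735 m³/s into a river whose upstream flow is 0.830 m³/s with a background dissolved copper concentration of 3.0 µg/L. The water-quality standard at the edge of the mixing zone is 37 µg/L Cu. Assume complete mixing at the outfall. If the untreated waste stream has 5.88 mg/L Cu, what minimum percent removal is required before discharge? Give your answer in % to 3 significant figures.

92.8 %

3.0 µg/L = 0.003 mg/L.
37 µg/L = 0.037 mg/L.
Mass balance: 0.037·0.9035 = 0.0735·Cₑ + 0.83·0.003.
Cₑ = (0.03343 − 0.00249) / 0.0735 = 0.4209 mg/L.
Required removal = 1 − 0.4209/5.88 = 92.84 %.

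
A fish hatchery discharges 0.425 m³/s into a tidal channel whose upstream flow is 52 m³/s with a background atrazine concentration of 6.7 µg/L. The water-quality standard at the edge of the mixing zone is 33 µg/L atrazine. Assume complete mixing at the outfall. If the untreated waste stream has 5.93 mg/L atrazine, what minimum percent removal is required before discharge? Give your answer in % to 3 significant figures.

45.2 %

6.7 µg/L = 0.0067 mg/L.
33 µg/L = 0.033 mg/L.
Mass balance: 0.033·52.42 = 0.425·Cₑ + 52·0.0067.
Cₑ = (1.73 − 0.3484) / 0.425 = 3.251 mg/L.
Required removal = 1 − 3.251/5.93 = 45.18 %.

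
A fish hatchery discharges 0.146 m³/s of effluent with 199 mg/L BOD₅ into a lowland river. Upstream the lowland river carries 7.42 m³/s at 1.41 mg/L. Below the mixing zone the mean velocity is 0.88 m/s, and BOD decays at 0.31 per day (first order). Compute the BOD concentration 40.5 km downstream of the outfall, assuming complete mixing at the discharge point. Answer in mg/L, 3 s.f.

After complete mixing, C₀ = (0.146·199 + 7.42·1.41) / 7.566 = 5.223 mg/L.
Travel time t = 4.05e+04 m / 0.88 m/s = 4.602e+04 s = 0.5327 d.
C = 5.223·exp(−0.31·0.5327) = 5.223·0.8478 = 4.428 mg/L.

4.43 mg/L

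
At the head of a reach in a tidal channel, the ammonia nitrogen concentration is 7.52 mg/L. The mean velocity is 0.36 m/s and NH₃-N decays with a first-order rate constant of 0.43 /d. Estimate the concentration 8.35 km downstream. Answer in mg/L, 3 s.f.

Travel time t = 8.35 km / 0.36 m/s = 8350/0.36 = 2.319e+04 s = 0.2685 d.
First-order decay: C = 7.52·exp(−0.43·0.2685) = 7.52·0.891 = 6.7 mg/L.

6.70 mg/L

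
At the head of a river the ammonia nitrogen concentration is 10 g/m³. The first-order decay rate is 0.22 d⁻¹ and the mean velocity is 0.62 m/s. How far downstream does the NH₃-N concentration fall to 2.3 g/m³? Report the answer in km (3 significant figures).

358 km

From C = C₀·e^(−kt), t = ln(C₀/C)/k = ln(10/2.3)/0.22 = 1.47/0.22 = 6.68 d.
Distance = v·t = 0.62 m/s × 5.772e+05 s = 3.579e+05 m = 357.9 km.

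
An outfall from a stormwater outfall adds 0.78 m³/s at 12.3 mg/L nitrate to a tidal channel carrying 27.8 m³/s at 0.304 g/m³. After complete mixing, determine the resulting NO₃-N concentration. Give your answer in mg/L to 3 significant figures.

0.631 mg/L

Flow-weighted mixing gives C = (0.78·12.3 + 27.8·0.304) / (0.78 + 27.8) = 18.05/28.58 = 0.6314 mg/L.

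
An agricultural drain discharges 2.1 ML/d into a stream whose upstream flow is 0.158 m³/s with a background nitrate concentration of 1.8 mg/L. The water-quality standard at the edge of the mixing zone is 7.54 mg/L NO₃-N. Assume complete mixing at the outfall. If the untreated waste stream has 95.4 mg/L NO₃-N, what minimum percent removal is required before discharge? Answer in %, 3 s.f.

2.1 ML/d = 0.02431 m³/s.
Mass balance: 7.54·0.1823 = 0.02431·Cₑ + 0.158·1.8.
Cₑ = (1.375 − 0.2844) / 0.02431 = 44.85 mg/L.
Required removal = 1 − 44.85/95.4 = 52.98 %.

53.0 %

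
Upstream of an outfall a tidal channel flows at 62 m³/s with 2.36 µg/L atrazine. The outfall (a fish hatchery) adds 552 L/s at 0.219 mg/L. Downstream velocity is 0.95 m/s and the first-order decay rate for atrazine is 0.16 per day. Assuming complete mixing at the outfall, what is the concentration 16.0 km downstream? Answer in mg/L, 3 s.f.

0.00414 mg/L

552 L/s = 0.552 m³/s.
2.36 µg/L = 0.00236 mg/L.
After complete mixing, C₀ = (0.552·0.219 + 62·0.00236) / 62.55 = 0.004272 mg/L.
Travel time t = 1.6e+04 m / 0.95 m/s = 1.684e+04 s = 0.1949 d.
C = 0.004272·exp(−0.16·0.1949) = 0.004272·0.9693 = 0.004141 mg/L.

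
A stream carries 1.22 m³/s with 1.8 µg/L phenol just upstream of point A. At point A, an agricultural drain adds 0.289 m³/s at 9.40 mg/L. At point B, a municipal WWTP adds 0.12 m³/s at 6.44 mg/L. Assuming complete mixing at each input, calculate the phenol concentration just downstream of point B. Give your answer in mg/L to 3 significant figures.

1.8 µg/L = 0.0018 mg/L.
After input A: C = (1.22·0.0018 + 0.289·9.4) / 1.509 = 1.802 mg/L.
After input B: C = (1.509·1.802 + 0.12·6.44) / 1.629 = 2.143 mg/L.

2.14 mg/L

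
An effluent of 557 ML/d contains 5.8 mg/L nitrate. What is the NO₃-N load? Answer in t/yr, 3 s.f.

557 ML/d = 6.447 m³/s.
Mass flux = Q·C = 6.447 m³/s × 5.8 g/m³ = 37.39 g/s.
= 37.39 g/s × 31.56 = 1180 t/yr.

1180 t/yr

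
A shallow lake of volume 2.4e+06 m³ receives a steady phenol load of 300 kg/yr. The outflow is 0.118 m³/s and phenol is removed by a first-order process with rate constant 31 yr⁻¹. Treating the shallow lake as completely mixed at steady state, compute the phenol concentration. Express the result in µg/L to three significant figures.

Outflow Q = 0.118 m³/s × 3.156e+07 s/yr = 3.724e+06 m³/yr.
Steady-state CSTR mass balance: W = Q·C + k·V·C, so C = W/(Q + kV).
Q + kV = 3.724e+06 + 31·2.4e+06 = 7.812e+07 m³/yr.
C = 300/7.812e+07 = 3.84e-06 kg/m³ = 0.00384 mg/L = 3.84 µg/L.

3.84 µg/L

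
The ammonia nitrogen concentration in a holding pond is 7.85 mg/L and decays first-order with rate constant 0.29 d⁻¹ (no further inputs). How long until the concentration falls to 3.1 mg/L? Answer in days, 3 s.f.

t = ln(C₀/C)/k = ln(7.85/3.1)/0.29 = 0.9291/0.29 = 3.204 d.

3.20 d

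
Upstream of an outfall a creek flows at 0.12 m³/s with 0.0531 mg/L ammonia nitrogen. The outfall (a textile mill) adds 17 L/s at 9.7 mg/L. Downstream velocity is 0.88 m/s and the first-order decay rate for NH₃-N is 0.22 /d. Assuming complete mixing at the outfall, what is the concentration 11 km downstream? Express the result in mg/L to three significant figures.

17 L/s = 0.017 m³/s.
After complete mixing, C₀ = (0.017·9.7 + 0.12·0.0531) / 0.137 = 1.25 mg/L.
Travel time t = 1.1e+04 m / 0.88 m/s = 1.25e+04 s = 0.1447 d.
C = 1.25·exp(−0.22·0.1447) = 1.25·0.9687 = 1.211 mg/L.

1.21 mg/L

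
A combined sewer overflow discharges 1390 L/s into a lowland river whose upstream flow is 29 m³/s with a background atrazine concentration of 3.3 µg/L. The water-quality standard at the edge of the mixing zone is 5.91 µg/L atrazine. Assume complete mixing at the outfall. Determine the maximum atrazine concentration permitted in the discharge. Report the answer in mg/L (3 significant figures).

1390 L/s = 1.39 m³/s.
3.3 µg/L = 0.0033 mg/L.
5.91 µg/L = 0.00591 mg/L.
Mass balance: 0.00591·30.39 = 1.39·Cₑ + 29·0.0033.
Cₑ = (0.1796 − 0.0957) / 1.39 = 0.06036 mg/L.

0.0604 mg/L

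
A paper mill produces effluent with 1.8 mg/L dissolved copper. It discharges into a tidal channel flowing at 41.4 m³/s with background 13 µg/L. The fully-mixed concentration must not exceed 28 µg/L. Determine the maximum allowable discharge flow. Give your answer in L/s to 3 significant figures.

13 µg/L = 0.013 mg/L.
28 µg/L = 0.028 mg/L.
Mass balance at complete mixing: C_std·(Q_w + Q_r) = Q_w·C_e + Q_r·C_b.
Rearranging, Q_w = Q_r·(C_std − C_b)/(C_e − C_std) = 41.4·(0.028 − 0.013) / (1.8 − 0.028) = 0.3505 m³/s.
= 350.5 L/s.

350 L/s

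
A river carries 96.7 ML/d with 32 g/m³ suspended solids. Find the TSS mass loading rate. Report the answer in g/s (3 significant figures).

35.8 g/s

96.7 ML/d = 1.119 m³/s.
Mass flux = Q·C = 1.119 m³/s × 32 g/m³ = 35.81 g/s.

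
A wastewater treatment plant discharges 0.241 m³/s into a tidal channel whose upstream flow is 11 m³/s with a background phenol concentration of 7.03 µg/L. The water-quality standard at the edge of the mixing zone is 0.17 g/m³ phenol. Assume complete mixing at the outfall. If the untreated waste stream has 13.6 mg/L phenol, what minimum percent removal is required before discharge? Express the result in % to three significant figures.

44.1 %

7.03 µg/L = 0.00703 mg/L.
Mass balance: 0.17·11.24 = 0.241·Cₑ + 11·0.00703.
Cₑ = (1.911 − 0.07733) / 0.241 = 7.608 mg/L.
Required removal = 1 − 7.608/13.6 = 44.06 %.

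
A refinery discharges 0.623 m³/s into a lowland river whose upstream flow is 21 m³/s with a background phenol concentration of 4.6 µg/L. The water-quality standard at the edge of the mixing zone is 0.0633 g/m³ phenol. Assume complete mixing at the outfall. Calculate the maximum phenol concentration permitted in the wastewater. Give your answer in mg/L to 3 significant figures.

2.04 mg/L

4.6 µg/L = 0.0046 mg/L.
Mass balance: 0.0633·21.62 = 0.623·Cₑ + 21·0.0046.
Cₑ = (1.369 − 0.0966) / 0.623 = 2.042 mg/L.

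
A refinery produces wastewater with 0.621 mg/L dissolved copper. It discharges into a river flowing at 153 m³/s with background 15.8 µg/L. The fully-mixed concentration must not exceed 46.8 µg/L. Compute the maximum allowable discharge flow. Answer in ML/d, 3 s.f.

714 ML/d

15.8 µg/L = 0.0158 mg/L.
46.8 µg/L = 0.0468 mg/L.
Mass balance at complete mixing: C_std·(Q_w + Q_r) = Q_w·C_e + Q_r·C_b.
Rearranging, Q_w = Q_r·(C_std − C_b)/(C_e − C_std) = 153·(0.0468 − 0.0158) / (0.621 − 0.0468) = 8.26 m³/s.
= 713.7 ML/d.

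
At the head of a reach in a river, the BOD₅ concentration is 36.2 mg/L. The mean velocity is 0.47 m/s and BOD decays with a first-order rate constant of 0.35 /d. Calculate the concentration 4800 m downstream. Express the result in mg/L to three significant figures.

Travel time t = 4800 m / 0.47 m/s = 4800/0.47 = 1.021e+04 s = 0.1182 d.
First-order decay: C = 36.2·exp(−0.35·0.1182) = 36.2·0.9595 = 34.73 mg/L.

34.7 mg/L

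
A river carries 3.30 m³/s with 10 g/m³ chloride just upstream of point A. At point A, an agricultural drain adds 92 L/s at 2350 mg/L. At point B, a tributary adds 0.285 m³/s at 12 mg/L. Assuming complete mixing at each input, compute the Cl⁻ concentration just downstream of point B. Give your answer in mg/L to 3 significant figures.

68.7 mg/L

92 L/s = 0.092 m³/s.
After input A: C = (3.3·10 + 0.092·2350) / 3.392 = 73.47 mg/L.
After input B: C = (3.392·73.47 + 0.285·12) / 3.677 = 68.7 mg/L.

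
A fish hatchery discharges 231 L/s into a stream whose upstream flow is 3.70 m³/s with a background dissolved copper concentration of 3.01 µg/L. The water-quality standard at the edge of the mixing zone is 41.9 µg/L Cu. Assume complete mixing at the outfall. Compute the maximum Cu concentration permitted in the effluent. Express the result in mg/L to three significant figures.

0.665 mg/L

231 L/s = 0.231 m³/s.
3.01 µg/L = 0.00301 mg/L.
41.9 µg/L = 0.0419 mg/L.
Mass balance: 0.0419·3.931 = 0.231·Cₑ + 3.7·0.00301.
Cₑ = (0.1647 − 0.01114) / 0.231 = 0.6648 mg/L.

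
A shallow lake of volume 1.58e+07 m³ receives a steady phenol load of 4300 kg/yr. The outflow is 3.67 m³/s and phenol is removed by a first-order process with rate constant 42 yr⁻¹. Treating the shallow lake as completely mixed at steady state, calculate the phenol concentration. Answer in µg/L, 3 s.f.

Outflow Q = 3.67 m³/s × 3.156e+07 s/yr = 1.158e+08 m³/yr.
Steady-state CSTR mass balance: W = Q·C + k·V·C, so C = W/(Q + kV).
Q + kV = 1.158e+08 + 42·1.58e+07 = 7.794e+08 m³/yr.
C = 4300/7.794e+08 = 5.517e-06 kg/m³ = 0.005517 mg/L = 5.517 µg/L.

5.52 µg/L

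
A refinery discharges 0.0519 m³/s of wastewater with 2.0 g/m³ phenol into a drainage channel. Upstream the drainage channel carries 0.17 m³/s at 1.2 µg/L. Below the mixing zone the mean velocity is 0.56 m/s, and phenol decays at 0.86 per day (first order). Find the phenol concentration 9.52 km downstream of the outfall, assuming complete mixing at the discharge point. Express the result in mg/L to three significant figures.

1.2 µg/L = 0.0012 mg/L.
After complete mixing, C₀ = (0.0519·2 + 0.17·0.0012) / 0.2219 = 0.4687 mg/L.
Travel time t = 9520 m / 0.56 m/s = 1.7e+04 s = 0.1968 d.
C = 0.4687·exp(−0.86·0.1968) = 0.4687·0.8443 = 0.3957 mg/L.

0.396 mg/L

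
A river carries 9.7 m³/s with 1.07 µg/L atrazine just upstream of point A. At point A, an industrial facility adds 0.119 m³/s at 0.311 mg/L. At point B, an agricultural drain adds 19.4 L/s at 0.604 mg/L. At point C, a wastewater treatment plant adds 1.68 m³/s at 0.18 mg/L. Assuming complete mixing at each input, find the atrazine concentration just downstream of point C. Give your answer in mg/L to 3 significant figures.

0.0314 mg/L

1.07 µg/L = 0.00107 mg/L.
After input A: C = (9.7·0.00107 + 0.119·0.311) / 9.819 = 0.004826 mg/L.
19.4 L/s = 0.0194 m³/s.
After input B: C = (9.819·0.004826 + 0.0194·0.604) / 9.838 = 0.006008 mg/L.
After input C: C = (9.838·0.006008 + 1.68·0.18) / 11.52 = 0.03139 mg/L.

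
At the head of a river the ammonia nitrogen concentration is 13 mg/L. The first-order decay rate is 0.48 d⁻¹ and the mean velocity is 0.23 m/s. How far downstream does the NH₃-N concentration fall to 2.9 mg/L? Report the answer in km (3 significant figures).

62.1 km

From C = C₀·e^(−kt), t = ln(C₀/C)/k = ln(13/2.9)/0.48 = 1.5/0.48 = 3.125 d.
Distance = v·t = 0.23 m/s × 2.7e+05 s = 6.211e+04 m = 62.11 km.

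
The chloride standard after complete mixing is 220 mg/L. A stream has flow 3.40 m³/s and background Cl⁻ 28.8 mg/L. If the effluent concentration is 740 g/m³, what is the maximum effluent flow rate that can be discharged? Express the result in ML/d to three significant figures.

Mass balance at complete mixing: C_std·(Q_w + Q_r) = Q_w·C_e + Q_r·C_b.
Rearranging, Q_w = Q_r·(C_std − C_b)/(C_e − C_std) = 3.40·(220 − 28.8) / (740 − 220) = 1.25 m³/s.
= 108 ML/d.

108 ML/d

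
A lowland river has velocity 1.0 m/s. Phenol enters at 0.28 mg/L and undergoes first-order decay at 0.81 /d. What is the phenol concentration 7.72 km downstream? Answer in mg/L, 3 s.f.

Travel time t = 7.72 km / 1.0 m/s = 7720/1.0 = 7720 s = 0.08935 d.
First-order decay: C = 0.28·exp(−0.81·0.08935) = 0.28·0.9302 = 0.2605 mg/L.

0.260 mg/L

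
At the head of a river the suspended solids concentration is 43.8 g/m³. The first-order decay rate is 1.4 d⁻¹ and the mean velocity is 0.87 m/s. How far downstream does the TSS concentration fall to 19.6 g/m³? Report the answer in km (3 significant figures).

From C = C₀·e^(−kt), t = ln(C₀/C)/k = ln(43.8/19.6)/1.4 = 0.8041/1.4 = 0.5744 d.
Distance = v·t = 0.87 m/s × 4.962e+04 s = 4.317e+04 m = 43.17 km.

43.2 km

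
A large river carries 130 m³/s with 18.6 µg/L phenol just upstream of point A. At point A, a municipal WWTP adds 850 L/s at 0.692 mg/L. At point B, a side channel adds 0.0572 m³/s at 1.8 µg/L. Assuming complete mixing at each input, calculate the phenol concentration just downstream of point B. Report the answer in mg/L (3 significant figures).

18.6 µg/L = 0.0186 mg/L.
850 L/s = 0.85 m³/s.
After input A: C = (130·0.0186 + 0.85·0.692) / 130.8 = 0.02297 mg/L.
1.8 µg/L = 0.0018 mg/L.
After input B: C = (130.8·0.02297 + 0.0572·0.0018) / 130.9 = 0.02297 mg/L.

0.0230 mg/L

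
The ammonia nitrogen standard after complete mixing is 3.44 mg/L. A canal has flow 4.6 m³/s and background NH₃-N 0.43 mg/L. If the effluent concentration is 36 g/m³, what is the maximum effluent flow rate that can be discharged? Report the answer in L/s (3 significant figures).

Mass balance at complete mixing: C_std·(Q_w + Q_r) = Q_w·C_e + Q_r·C_b.
Rearranging, Q_w = Q_r·(C_std − C_b)/(C_e − C_std) = 4.6·(3.44 − 0.43) / (36 − 3.44) = 0.4252 m³/s.
= 425.2 L/s.

425 L/s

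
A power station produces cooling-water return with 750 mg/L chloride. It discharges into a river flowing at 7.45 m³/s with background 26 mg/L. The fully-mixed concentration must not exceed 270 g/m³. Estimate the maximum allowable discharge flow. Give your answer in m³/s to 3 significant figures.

Mass balance at complete mixing: C_std·(Q_w + Q_r) = Q_w·C_e + Q_r·C_b.
Rearranging, Q_w = Q_r·(C_std − C_b)/(C_e − C_std) = 7.45·(270 − 26) / (750 − 270) = 3.787 m³/s.

3.79 m³/s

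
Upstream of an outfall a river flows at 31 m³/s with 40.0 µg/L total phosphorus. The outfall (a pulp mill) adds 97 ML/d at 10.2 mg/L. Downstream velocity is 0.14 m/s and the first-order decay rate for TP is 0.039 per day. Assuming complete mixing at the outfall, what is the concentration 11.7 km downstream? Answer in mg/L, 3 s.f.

97 ML/d = 1.123 m³/s.
40.0 µg/L = 0.04 mg/L.
After complete mixing, C₀ = (1.123·10.2 + 31·0.04) / 32.12 = 0.3951 mg/L.
Travel time t = 1.17e+04 m / 0.14 m/s = 8.357e+04 s = 0.9673 d.
C = 0.3951·exp(−0.039·0.9673) = 0.3951·0.963 = 0.3805 mg/L.

0.380 mg/L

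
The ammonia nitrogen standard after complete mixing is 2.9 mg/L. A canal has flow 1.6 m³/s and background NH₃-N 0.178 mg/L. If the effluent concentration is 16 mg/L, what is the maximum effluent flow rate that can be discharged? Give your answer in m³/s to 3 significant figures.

Mass balance at complete mixing: C_std·(Q_w + Q_r) = Q_w·C_e + Q_r·C_b.
Rearranging, Q_w = Q_r·(C_std − C_b)/(C_e − C_std) = 1.6·(2.9 − 0.178) / (16 − 2.9) = 0.3325 m³/s.

0.332 m³/s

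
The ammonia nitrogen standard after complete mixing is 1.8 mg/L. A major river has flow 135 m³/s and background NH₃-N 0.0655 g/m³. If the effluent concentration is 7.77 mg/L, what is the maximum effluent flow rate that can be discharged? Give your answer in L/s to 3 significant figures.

39200 L/s

Mass balance at complete mixing: C_std·(Q_w + Q_r) = Q_w·C_e + Q_r·C_b.
Rearranging, Q_w = Q_r·(C_std − C_b)/(C_e − C_std) = 135·(1.8 − 0.0655) / (7.77 − 1.8) = 39.22 m³/s.
= 3.922e+04 L/s.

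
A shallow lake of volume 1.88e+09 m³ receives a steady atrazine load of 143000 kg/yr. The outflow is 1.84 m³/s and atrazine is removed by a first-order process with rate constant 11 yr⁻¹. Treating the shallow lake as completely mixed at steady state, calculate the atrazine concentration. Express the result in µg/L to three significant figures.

6.90 µg/L

Outflow Q = 1.84 m³/s × 3.156e+07 s/yr = 5.807e+07 m³/yr.
Steady-state CSTR mass balance: W = Q·C + k·V·C, so C = W/(Q + kV).
Q + kV = 5.807e+07 + 11·1.88e+09 = 2.074e+10 m³/yr.
C = 143000/2.074e+10 = 6.896e-06 kg/m³ = 0.006896 mg/L = 6.896 µg/L.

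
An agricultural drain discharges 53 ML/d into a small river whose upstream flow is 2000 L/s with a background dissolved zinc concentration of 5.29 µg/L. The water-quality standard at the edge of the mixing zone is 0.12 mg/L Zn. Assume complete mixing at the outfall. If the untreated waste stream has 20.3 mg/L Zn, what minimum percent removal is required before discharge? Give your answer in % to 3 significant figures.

97.6 %

53 ML/d = 0.6134 m³/s.
2000 L/s = 2 m³/s.
5.29 µg/L = 0.00529 mg/L.
Mass balance: 0.12·2.613 = 0.6134·Cₑ + 2·0.00529.
Cₑ = (0.3136 − 0.01058) / 0.6134 = 0.494 mg/L.
Required removal = 1 − 0.494/20.3 = 97.57 %.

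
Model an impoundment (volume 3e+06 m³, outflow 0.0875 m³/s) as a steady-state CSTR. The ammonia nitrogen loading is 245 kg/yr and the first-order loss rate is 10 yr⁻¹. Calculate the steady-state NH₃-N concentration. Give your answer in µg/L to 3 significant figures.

Outflow Q = 0.0875 m³/s × 3.156e+07 s/yr = 2.761e+06 m³/yr.
Steady-state CSTR mass balance: W = Q·C + k·V·C, so C = W/(Q + kV).
Q + kV = 2.761e+06 + 10·3e+06 = 3.276e+07 m³/yr.
C = 245/3.276e+07 = 7.478e-06 kg/m³ = 0.007478 mg/L = 7.478 µg/L.

7.48 µg/L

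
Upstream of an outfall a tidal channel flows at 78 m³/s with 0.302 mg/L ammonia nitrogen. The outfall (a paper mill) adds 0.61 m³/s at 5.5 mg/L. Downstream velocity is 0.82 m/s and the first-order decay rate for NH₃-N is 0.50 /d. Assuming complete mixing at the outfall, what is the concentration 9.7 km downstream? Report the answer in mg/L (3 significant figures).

0.320 mg/L

After complete mixing, C₀ = (0.61·5.5 + 78·0.302) / 78.61 = 0.3423 mg/L.
Travel time t = 9700 m / 0.82 m/s = 1.183e+04 s = 0.1369 d.
C = 0.3423·exp(−0.50·0.1369) = 0.3423·0.9338 = 0.3197 mg/L.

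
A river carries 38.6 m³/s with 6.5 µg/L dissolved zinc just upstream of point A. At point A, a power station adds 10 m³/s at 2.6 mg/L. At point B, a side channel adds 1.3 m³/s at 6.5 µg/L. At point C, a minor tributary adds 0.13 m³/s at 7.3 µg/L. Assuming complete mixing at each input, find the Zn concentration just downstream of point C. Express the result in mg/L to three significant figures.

0.525 mg/L

6.5 µg/L = 0.0065 mg/L.
After input A: C = (38.6·0.0065 + 10·2.6) / 48.6 = 0.5401 mg/L.
6.5 µg/L = 0.0065 mg/L.
After input B: C = (48.6·0.5401 + 1.3·0.0065) / 49.9 = 0.5262 mg/L.
7.3 µg/L = 0.0073 mg/L.
After input C: C = (49.9·0.5262 + 0.13·0.0073) / 50.03 = 0.5249 mg/L.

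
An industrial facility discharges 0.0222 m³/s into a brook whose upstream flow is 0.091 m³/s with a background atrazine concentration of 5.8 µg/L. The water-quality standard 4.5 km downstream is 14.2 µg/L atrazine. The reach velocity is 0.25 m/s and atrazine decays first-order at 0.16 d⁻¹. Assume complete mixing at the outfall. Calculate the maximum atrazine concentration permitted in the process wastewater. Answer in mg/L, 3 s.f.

0.0511 mg/L

5.8 µg/L = 0.0058 mg/L.
14.2 µg/L = 0.0142 mg/L.
Travel time to the compliance point: t = 4500/0.25 = 1.8e+04 s = 0.2083 d; decay factor exp(−0.16·0.2083) = 0.9672.
So the concentration just after mixing may be at most 0.0142/0.9672 = 0.01468 mg/L.
Mass balance: 0.01468·0.1132 = 0.0222·Cₑ + 0.091·0.0058.
Cₑ = (0.001662 − 0.0005278) / 0.0222 = 0.05109 mg/L.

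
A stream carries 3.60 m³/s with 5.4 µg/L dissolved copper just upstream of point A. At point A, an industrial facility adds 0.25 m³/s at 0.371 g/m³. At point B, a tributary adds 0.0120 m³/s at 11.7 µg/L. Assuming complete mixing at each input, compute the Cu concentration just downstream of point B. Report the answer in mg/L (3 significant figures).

0.0291 mg/L

5.4 µg/L = 0.0054 mg/L.
After input A: C = (3.6·0.0054 + 0.25·0.371) / 3.85 = 0.02914 mg/L.
11.7 µg/L = 0.0117 mg/L.
After input B: C = (3.85·0.02914 + 0.012·0.0117) / 3.862 = 0.02909 mg/L.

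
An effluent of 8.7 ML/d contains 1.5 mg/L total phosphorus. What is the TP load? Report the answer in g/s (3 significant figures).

8.7 ML/d = 0.1007 m³/s.
Mass flux = Q·C = 0.1007 m³/s × 1.5 g/m³ = 0.151 g/s.

0.151 g/s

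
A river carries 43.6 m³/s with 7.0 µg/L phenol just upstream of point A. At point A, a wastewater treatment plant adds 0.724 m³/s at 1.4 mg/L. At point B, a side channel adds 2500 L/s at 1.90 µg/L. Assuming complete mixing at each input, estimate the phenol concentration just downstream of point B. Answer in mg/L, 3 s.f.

7.0 µg/L = 0.007 mg/L.
After input A: C = (43.6·0.007 + 0.724·1.4) / 44.32 = 0.02975 mg/L.
2500 L/s = 2.5 m³/s.
1.90 µg/L = 0.0019 mg/L.
After input B: C = (44.32·0.02975 + 2.5·0.0019) / 46.82 = 0.02827 mg/L.

0.0283 mg/L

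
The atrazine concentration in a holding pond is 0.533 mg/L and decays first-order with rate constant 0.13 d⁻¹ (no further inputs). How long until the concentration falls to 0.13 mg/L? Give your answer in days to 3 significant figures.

10.9 d

t = ln(C₀/C)/k = ln(0.533/0.13)/0.13 = 1.411/0.13 = 10.85 d.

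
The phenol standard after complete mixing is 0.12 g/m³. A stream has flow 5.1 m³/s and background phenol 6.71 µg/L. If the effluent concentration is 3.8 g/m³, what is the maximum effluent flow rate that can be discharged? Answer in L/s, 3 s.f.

6.71 µg/L = 0.00671 mg/L.
Mass balance at complete mixing: C_std·(Q_w + Q_r) = Q_w·C_e + Q_r·C_b.
Rearranging, Q_w = Q_r·(C_std − C_b)/(C_e − C_std) = 5.1·(0.12 − 0.00671) / (3.8 − 0.12) = 0.157 m³/s.
= 157 L/s.

157 L/s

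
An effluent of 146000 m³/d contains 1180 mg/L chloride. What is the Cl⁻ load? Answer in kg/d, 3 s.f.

172000 kg/d

146000 m³/d = 1.69 m³/s.
Mass flux = Q·C = 1.69 m³/s × 1180 g/m³ = 1994 g/s.
= 1994 g/s × 86.4 = 1.723e+05 kg/d.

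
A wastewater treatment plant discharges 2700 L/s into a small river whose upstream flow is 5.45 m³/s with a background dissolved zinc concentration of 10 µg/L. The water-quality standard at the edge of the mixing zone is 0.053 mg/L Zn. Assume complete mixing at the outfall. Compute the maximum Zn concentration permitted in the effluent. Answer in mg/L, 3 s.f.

2700 L/s = 2.7 m³/s.
10 µg/L = 0.01 mg/L.
Mass balance: 0.053·8.15 = 2.7·Cₑ + 5.45·0.01.
Cₑ = (0.432 − 0.0545) / 2.7 = 0.1398 mg/L.

0.140 mg/L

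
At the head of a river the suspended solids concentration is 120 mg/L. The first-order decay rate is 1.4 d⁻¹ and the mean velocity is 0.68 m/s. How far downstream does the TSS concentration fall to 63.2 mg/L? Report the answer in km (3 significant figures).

26.9 km

From C = C₀·e^(−kt), t = ln(C₀/C)/k = ln(120/63.2)/1.4 = 0.6412/1.4 = 0.458 d.
Distance = v·t = 0.68 m/s × 3.957e+04 s = 2.691e+04 m = 26.91 km.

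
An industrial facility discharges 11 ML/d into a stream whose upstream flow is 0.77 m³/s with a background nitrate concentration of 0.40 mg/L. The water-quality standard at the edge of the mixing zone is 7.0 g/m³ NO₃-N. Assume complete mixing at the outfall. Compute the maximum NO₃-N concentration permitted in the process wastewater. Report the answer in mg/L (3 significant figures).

46.9 mg/L

11 ML/d = 0.1273 m³/s.
Mass balance: 7·0.8973 = 0.1273·Cₑ + 0.77·0.4.
Cₑ = (6.281 − 0.308) / 0.1273 = 46.92 mg/L.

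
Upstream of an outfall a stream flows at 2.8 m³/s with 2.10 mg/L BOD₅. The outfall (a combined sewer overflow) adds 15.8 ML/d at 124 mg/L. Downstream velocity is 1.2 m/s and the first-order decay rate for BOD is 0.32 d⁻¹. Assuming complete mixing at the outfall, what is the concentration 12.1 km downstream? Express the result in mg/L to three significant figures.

9.22 mg/L

15.8 ML/d = 0.1829 m³/s.
After complete mixing, C₀ = (0.1829·124 + 2.8·2.1) / 2.983 = 9.573 mg/L.
Travel time t = 1.21e+04 m / 1.2 m/s = 1.008e+04 s = 0.1167 d.
C = 9.573·exp(−0.32·0.1167) = 9.573·0.9633 = 9.222 mg/L.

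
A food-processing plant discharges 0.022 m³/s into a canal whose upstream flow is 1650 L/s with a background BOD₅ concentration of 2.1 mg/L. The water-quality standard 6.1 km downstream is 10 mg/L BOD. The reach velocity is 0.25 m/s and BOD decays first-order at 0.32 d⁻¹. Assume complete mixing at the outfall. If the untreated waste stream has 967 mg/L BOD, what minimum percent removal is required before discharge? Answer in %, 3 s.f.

30.3 %

1650 L/s = 1.65 m³/s.
Travel time to the compliance point: t = 6100/0.25 = 2.44e+04 s = 0.2824 d; decay factor exp(−0.32·0.2824) = 0.9136.
So the concentration just after mixing may be at most 10/0.9136 = 10.95 mg/L.
Mass balance: 10.95·1.672 = 0.022·Cₑ + 1.65·2.1.
Cₑ = (18.3 − 3.465) / 0.022 = 674.4 mg/L.
Required removal = 1 − 674.4/967 = 30.26 %.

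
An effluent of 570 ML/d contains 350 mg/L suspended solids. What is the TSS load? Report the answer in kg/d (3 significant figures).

199000 kg/d

570 ML/d = 6.597 m³/s.
Mass flux = Q·C = 6.597 m³/s × 350 g/m³ = 2309 g/s.
= 2309 g/s × 86.4 = 1.995e+05 kg/d.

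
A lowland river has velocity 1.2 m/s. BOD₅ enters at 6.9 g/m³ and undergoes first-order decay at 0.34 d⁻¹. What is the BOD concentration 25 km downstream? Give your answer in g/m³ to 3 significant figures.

Travel time t = 25 km / 1.2 m/s = 2.5e+04/1.2 = 2.083e+04 s = 0.2411 d.
First-order decay: C = 6.9·exp(−0.34·0.2411) = 6.9·0.9213 = 6.357 g/m³.

6.36 g/m³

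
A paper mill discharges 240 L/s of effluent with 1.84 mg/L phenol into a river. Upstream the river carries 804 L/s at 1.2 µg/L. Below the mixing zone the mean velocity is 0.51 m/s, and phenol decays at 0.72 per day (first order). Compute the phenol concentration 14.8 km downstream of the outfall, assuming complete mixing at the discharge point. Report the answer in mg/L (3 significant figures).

240 L/s = 0.24 m³/s.
804 L/s = 0.804 m³/s.
1.2 µg/L = 0.0012 mg/L.
After complete mixing, C₀ = (0.24·1.84 + 0.804·0.0012) / 1.044 = 0.4239 mg/L.
Travel time t = 1.48e+04 m / 0.51 m/s = 2.902e+04 s = 0.3359 d.
C = 0.4239·exp(−0.72·0.3359) = 0.4239·0.7852 = 0.3329 mg/L.

0.333 mg/L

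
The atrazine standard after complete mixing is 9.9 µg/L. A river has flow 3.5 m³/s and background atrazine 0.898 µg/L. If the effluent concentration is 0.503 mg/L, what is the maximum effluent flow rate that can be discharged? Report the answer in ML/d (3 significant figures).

5.52 ML/d

0.898 µg/L = 0.000898 mg/L.
9.9 µg/L = 0.0099 mg/L.
Mass balance at complete mixing: C_std·(Q_w + Q_r) = Q_w·C_e + Q_r·C_b.
Rearranging, Q_w = Q_r·(C_std − C_b)/(C_e − C_std) = 3.5·(0.0099 − 0.000898) / (0.503 − 0.0099) = 0.0639 m³/s.
= 5.521 ML/d.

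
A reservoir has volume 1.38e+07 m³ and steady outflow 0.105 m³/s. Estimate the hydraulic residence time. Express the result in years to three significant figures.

Q = 0.105 m³/s × 3.156e+07 s/yr = 3.314e+06 m³/yr.
Hydraulic residence time τ = V/Q = 1.38e+07/3.314e+06 = 4.165 yr.

4.16 yr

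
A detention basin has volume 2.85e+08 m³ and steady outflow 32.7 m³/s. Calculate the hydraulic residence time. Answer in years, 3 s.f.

0.276 yr

Q = 32.7 m³/s × 3.156e+07 s/yr = 1.032e+09 m³/yr.
Hydraulic residence time τ = V/Q = 2.85e+08/1.032e+09 = 0.2762 yr.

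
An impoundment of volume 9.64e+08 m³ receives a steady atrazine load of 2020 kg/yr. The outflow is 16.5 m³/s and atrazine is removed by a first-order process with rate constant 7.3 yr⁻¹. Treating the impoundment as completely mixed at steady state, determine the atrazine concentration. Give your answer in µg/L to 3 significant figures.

Outflow Q = 16.5 m³/s × 3.156e+07 s/yr = 5.207e+08 m³/yr.
Steady-state CSTR mass balance: W = Q·C + k·V·C, so C = W/(Q + kV).
Q + kV = 5.207e+08 + 7.3·9.64e+08 = 7.558e+09 m³/yr.
C = 2020/7.558e+09 = 2.673e-07 kg/m³ = 0.0002673 mg/L = 0.2673 µg/L.

0.267 µg/L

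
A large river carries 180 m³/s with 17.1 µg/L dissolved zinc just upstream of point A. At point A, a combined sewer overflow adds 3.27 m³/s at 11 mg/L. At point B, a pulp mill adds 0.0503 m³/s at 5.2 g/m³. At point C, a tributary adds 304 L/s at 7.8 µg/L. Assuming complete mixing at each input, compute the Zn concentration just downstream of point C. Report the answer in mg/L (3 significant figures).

17.1 µg/L = 0.0171 mg/L.
After input A: C = (180·0.0171 + 3.27·11) / 183.3 = 0.2131 mg/L.
After input B: C = (183.3·0.2131 + 0.0503·5.2) / 183.3 = 0.2144 mg/L.
304 L/s = 0.304 m³/s.
7.8 µg/L = 0.0078 mg/L.
After input C: C = (183.3·0.2144 + 0.304·0.0078) / 183.6 = 0.2141 mg/L.

0.214 mg/L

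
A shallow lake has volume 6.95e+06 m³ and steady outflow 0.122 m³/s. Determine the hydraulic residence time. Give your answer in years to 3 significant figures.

1.81 yr

Q = 0.122 m³/s × 3.156e+07 s/yr = 3.85e+06 m³/yr.
Hydraulic residence time τ = V/Q = 6.95e+06/3.85e+06 = 1.805 yr.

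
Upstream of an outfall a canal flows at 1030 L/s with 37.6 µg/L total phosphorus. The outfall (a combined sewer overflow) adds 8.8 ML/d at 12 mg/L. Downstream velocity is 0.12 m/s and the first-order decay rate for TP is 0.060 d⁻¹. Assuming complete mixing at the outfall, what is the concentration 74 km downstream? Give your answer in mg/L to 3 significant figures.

0.726 mg/L

8.8 ML/d = 0.1019 m³/s.
1030 L/s = 1.03 m³/s.
37.6 µg/L = 0.0376 mg/L.
After complete mixing, C₀ = (0.1019·12 + 1.03·0.0376) / 1.132 = 1.114 mg/L.
Travel time t = 7.4e+04 m / 0.12 m/s = 6.167e+05 s = 7.137 d.
C = 1.114·exp(−0.060·7.137) = 1.114·0.6517 = 0.726 mg/L.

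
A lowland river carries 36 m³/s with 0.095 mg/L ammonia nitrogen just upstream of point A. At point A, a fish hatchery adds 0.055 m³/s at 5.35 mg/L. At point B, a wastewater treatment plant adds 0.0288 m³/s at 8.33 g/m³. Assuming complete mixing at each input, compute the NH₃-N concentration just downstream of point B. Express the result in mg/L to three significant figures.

After input A: C = (36·0.095 + 0.055·5.35) / 36.05 = 0.103 mg/L.
After input B: C = (36.05·0.103 + 0.0288·8.33) / 36.08 = 0.1096 mg/L.

0.110 mg/L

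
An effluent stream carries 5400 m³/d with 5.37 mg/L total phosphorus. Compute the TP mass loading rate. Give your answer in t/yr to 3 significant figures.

10.6 t/yr

5400 m³/d = 0.0625 m³/s.
Mass flux = Q·C = 0.0625 m³/s × 5.37 g/m³ = 0.3356 g/s.
= 0.3356 g/s × 31.56 = 10.59 t/yr.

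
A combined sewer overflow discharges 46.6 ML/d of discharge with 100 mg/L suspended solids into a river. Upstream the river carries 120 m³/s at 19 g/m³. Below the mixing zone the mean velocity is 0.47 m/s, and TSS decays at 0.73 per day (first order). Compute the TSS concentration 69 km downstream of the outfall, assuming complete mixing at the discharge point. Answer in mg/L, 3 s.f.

46.6 ML/d = 0.5394 m³/s.
After complete mixing, C₀ = (0.5394·100 + 120·19) / 120.5 = 19.36 mg/L.
Travel time t = 6.9e+04 m / 0.47 m/s = 1.468e+05 s = 1.699 d.
C = 19.36·exp(−0.73·1.699) = 19.36·0.2893 = 5.601 mg/L.

5.60 mg/L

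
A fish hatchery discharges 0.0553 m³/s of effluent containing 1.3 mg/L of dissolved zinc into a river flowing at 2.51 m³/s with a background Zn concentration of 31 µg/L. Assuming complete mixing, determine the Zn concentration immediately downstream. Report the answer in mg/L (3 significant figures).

0.0584 mg/L

31 µg/L = 0.031 mg/L.
By mass balance at complete mixing, C = (0.0553·1.3 + 2.51·0.031) / (0.0553 + 2.51) = 0.1497/2.565 = 0.05836 mg/L.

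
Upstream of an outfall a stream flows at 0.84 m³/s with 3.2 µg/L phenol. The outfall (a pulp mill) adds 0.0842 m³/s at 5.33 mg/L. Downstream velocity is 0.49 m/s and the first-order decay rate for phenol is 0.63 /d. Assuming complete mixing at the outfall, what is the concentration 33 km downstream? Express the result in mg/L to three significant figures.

3.2 µg/L = 0.0032 mg/L.
After complete mixing, C₀ = (0.0842·5.33 + 0.84·0.0032) / 0.9242 = 0.4885 mg/L.
Travel time t = 3.3e+04 m / 0.49 m/s = 6.735e+04 s = 0.7795 d.
C = 0.4885·exp(−0.63·0.7795) = 0.4885·0.612 = 0.2989 mg/L.

0.299 mg/L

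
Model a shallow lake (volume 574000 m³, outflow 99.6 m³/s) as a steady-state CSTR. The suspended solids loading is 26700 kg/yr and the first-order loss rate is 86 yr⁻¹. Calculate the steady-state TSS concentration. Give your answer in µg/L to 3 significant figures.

8.36 µg/L

Outflow Q = 99.6 m³/s × 3.156e+07 s/yr = 3.143e+09 m³/yr.
Steady-state CSTR mass balance: W = Q·C + k·V·C, so C = W/(Q + kV).
Q + kV = 3.143e+09 + 86·574000 = 3.193e+09 m³/yr.
C = 26700/3.193e+09 = 8.363e-06 kg/m³ = 0.008363 mg/L = 8.363 µg/L.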